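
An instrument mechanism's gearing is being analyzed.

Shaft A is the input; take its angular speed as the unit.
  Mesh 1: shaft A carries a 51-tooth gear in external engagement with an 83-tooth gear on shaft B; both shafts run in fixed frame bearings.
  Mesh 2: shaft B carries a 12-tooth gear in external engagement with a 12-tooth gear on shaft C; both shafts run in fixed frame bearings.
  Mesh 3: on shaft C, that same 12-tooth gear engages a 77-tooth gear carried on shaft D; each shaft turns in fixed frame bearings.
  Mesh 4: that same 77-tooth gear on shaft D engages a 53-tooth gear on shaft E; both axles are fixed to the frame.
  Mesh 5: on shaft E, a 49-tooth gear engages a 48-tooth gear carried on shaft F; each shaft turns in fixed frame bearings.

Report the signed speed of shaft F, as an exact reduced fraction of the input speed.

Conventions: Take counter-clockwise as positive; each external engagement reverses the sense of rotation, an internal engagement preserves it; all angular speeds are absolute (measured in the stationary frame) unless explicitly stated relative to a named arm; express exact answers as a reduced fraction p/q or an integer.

-2499/17596

5-mesh fixed-axis compound train (all bearings frame-fixed)
mesh 1 [51T→83T]: |ω|/ω_in = 1×51/83 = 51/83, sense flips to −
mesh 2 [12T→12T]: |ω|/ω_in = (51/83)×12/12 = 51/83, sense flips to +
mesh 3 [12T→77T]: |ω|/ω_in = (51/83)×12/77 = 612/6391, sense flips to −
mesh 4 [77T→53T]: |ω|/ω_in = (612/6391)×77/53 = 612/4399, sense flips to +
mesh 5 [49T→48T]: |ω|/ω_in = (612/4399)×49/48 = 2499/17596, sense flips to −
signed output speed (× input speed) = -2499/17596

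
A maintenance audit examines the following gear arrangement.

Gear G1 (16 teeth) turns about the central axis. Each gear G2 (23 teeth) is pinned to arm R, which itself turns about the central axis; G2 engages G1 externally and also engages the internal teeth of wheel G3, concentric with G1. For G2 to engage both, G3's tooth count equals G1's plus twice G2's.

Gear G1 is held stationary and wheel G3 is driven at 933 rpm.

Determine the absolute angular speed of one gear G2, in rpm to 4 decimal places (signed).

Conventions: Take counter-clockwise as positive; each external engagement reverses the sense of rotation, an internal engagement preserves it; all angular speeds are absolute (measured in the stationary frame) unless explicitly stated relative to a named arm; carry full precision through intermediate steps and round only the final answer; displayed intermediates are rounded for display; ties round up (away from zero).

topology: planetary set — G1 16T / G2 23T / G3 62T, arm = carrier (Willis)
normalise by the input: solve with ω_ring = 1, then scale by 933 rpm
ring teeth: 16 + 2·23 = 62
16(ω_sun−ω_arm) = −62(ω_ring−ω_arm),  ω_sun = 0, ω_ring = 1
16(0−ω_arm) = −62(1−ω_arm)  ⇒  78·ω_arm = 62  ⇒  ω_arm = 31/39
sun–planet mesh: 16·(0−31/39) = −23·(ω_p−ω_arm)  ⇒  ω_p−ω_arm = 496/897
ω_p = 31/39 + 496/897 = 31/23
scale: ω_p = 31/23 × 933 rpm = +1257.5217 rpm

+1257.5217 rpm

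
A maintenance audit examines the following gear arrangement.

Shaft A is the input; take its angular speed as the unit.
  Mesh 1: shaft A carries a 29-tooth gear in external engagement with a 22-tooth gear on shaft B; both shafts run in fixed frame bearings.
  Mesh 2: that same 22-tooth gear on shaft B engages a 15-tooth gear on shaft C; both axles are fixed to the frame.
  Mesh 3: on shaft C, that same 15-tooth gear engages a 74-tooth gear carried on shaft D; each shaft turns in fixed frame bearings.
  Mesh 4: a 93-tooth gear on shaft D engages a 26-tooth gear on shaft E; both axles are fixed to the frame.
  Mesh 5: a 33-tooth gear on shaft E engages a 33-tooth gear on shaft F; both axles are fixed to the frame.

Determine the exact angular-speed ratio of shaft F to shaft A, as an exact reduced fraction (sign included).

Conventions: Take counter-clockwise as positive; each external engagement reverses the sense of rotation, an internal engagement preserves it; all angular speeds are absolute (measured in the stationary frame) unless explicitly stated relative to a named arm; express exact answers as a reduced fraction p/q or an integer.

-2697/1924

class = fixed-axis compound train [5 meshes; 5 ratios multiply, 5 sense flips]
mesh 1 [29T→22T]: running ratio 29/22, sense −
mesh 2 [22T→15T]: running ratio 29/15, sense +
mesh 3 [15T→74T]: running ratio 29/74, sense −
mesh 4 [93T→26T]: running ratio 2697/1924, sense +
mesh 5 [33T→33T]: running ratio 2697/1924, sense −
ω_out/ω_in = -2697/1924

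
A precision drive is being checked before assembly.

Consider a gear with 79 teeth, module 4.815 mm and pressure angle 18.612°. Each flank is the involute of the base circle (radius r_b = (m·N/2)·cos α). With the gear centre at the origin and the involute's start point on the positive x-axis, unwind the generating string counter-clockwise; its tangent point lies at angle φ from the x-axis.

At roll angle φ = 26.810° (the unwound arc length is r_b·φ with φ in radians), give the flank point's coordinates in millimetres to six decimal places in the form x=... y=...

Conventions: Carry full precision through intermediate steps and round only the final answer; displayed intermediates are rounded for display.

x=198.911238 y=6.021815

topology: single-mesh involute geometry — m = 4.815, N = 79
pitch radius r_p = m·N/2 = 4.815·79/2 = 190.192500
base radius r_b = r_p·cos α = 190.192500·cos 18.612° = 180.245734
roll angle φ = 26.810° = 0.46792277 rad
x = r_b·(cos φ + φ·sin φ) = 198.911238
y = r_b·(sin φ − φ·cos φ) = 6.021815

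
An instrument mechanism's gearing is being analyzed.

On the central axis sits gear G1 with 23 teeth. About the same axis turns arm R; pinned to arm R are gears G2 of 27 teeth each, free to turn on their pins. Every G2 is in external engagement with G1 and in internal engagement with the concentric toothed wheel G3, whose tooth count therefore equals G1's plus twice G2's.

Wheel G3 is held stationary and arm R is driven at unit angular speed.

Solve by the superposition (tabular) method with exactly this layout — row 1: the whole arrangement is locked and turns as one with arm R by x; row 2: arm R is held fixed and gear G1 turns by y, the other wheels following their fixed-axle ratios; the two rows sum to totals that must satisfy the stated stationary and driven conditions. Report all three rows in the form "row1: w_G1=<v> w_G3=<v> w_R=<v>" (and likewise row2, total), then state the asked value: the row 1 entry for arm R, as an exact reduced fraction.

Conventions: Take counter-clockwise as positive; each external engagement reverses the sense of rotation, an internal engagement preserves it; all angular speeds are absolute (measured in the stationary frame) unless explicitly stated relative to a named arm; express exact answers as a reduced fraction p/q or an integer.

row1: w_G1=1 w_G3=1 w_R=1
row2: w_G1=77/23 w_G3=-1 w_R=0
total: w_G1=100/23 w_G3=0 w_R=1
asked value: 1

topology: planetary set — G1 23T / G2 27T / G3 77T, arm = carrier (Willis)
row 1 (train locked, turned with arm): all members turn x
row 2: sun turns y, ring = −(23/77)·y, arm 0
boundary: total ω_ring = x − (23/77)·y = 0 and total ω_arm = x = 1  ⇒  y = 77/23, x = 1
row 2 ring = −(23/77)·77/23 = -1
totals (row 1 + row 2): sun 1 + 77/23 = 100/23, ring 1 + (-1) = 0, arm 1 + 0 = 1
asked cell (row1, arm) = 1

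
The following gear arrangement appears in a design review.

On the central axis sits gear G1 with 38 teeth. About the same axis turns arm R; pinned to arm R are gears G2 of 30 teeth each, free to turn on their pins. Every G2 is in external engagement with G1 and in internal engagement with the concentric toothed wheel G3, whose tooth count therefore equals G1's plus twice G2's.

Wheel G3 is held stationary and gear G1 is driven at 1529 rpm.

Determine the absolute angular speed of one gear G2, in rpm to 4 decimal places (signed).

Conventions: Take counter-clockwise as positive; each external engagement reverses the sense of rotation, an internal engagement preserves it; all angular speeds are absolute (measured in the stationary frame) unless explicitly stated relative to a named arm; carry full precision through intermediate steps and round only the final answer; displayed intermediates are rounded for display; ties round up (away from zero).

recognized (axles ride arm R): planetary set, 38/30/98 teeth
normalise by the input: solve with ω_sun = 1, then scale by 1529 rpm
ring teeth: 38 + 2·30 = 98
38(ω_sun−ω_arm) = −98(ω_ring−ω_arm),  ω_ring = 0, ω_sun = 1
38(1−ω_arm) = −98(0−ω_arm)  ⇒  136·ω_arm = 38  ⇒  ω_arm = 19/68
sun–planet mesh: 38·(1−19/68) = −30·(ω_p−ω_arm)  ⇒  ω_p−ω_arm = -931/1020
ω_p = 19/68 − 931/1020 = -19/30
scale: ω_p = -19/30 × 1529 rpm = -968.3667 rpm

-968.3667 rpm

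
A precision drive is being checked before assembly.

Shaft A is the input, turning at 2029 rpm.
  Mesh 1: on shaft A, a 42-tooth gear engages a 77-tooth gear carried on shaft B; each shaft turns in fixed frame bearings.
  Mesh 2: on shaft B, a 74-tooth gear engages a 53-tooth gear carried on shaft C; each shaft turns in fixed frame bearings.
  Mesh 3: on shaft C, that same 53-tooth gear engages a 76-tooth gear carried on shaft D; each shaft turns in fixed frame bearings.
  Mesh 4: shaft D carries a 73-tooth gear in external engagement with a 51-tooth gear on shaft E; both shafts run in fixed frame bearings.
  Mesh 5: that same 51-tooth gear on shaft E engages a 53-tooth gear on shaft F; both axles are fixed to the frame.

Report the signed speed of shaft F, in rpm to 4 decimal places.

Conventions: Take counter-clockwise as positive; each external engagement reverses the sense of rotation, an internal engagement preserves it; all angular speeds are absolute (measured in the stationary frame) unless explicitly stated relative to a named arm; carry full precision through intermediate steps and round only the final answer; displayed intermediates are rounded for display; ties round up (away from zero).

-1484.2455 rpm

recognized (6 fixed axles, 5 meshes): fixed-axis compound train
mesh 1 [42T→77T]: ω = 2029.0000×42/77 = 1106.7273 rpm, sense flips to −
mesh 2 [74T→53T]: ω = 1106.7273×74/53 = 1545.2419 rpm, sense flips to +
mesh 3 [53T→76T]: ω = 1545.2419×53/76 = 1077.6029 rpm, sense flips to −
mesh 4 [73T→51T]: ω = 1077.6029×73/51 = 1542.4512 rpm, sense flips to +
mesh 5 [51T→53T]: ω = 1542.4512×51/53 = 1484.2455 rpm, sense flips to −
signed output speed = -1484.2455 rpm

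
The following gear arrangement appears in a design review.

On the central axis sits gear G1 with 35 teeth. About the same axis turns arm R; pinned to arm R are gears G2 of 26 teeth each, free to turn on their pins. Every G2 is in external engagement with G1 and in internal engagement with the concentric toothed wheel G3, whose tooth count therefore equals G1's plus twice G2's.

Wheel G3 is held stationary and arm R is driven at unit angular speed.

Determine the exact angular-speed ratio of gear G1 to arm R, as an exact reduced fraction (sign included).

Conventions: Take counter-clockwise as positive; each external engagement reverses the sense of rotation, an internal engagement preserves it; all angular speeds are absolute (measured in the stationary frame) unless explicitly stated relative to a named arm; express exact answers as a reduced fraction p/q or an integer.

122/35

recognized (axles ride arm R): planetary set, 35/26/87 teeth
ring teeth: 35 + 2·26 = 87
35(ω_sun−ω_arm) = −87(ω_ring−ω_arm),  ω_ring = 0, ω_arm = 1
ω_sun = 1 − (87/35)(0−1) = 122/35
ω_out/ω_in = 122/35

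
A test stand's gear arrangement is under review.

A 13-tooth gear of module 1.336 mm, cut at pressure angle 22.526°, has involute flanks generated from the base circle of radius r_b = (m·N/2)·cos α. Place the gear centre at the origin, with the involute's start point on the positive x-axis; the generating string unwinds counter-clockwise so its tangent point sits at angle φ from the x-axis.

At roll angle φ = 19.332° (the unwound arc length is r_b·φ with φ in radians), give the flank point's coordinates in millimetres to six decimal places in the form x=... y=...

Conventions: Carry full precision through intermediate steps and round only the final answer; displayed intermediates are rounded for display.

recognized (one wheel, involute flank): single-mesh tooth geometry, m = 1.336, N = 13
pitch radius r_p = m·N/2 = 1.336·13/2 = 8.684000
base radius r_b = r_p·cos α = 8.684000·cos 22.526° = 8.021461
roll angle φ = 19.332° = 0.33740705 rad
x = r_b·(cos φ + φ·sin φ) = 8.465144
y = r_b·(sin φ − φ·cos φ) = 0.101541

x=8.465144 y=0.101541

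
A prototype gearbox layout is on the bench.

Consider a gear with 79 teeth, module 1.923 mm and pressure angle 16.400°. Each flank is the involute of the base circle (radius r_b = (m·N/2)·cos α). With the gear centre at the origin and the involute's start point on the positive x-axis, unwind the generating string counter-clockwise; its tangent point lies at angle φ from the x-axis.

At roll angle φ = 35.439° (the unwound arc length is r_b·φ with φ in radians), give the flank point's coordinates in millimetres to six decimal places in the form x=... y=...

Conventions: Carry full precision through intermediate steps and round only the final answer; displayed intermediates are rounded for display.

class = single-mesh tooth geometry [base-circle involute, m = 1.923, 79T]
pitch radius r_p = m·N/2 = 1.923·79/2 = 75.958500
base radius r_b = r_p·cos α = 75.958500·cos 16.400° = 72.868051
roll angle φ = 35.439° = 0.61852723 rad
x = r_b·(cos φ + φ·sin φ) = 85.501737
y = r_b·(sin φ − φ·cos φ) = 5.530768

x=85.501737 y=5.530768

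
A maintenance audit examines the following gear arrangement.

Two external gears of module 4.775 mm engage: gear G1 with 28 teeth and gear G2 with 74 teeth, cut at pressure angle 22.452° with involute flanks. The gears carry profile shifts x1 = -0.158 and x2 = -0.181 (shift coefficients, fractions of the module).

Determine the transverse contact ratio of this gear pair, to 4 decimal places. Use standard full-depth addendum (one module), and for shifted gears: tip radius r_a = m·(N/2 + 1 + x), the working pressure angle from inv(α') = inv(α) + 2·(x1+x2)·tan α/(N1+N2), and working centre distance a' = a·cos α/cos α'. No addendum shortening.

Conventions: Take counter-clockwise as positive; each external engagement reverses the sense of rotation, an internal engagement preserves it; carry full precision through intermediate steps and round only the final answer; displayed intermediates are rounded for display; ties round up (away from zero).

1.6783

recognized (one external pair, fixed centres): single-mesh tooth geometry, m = 4.775, N1 = 28, N2 = 74
base radii: r_b1 = 61.782757, r_b2 = 163.283000
tip radii: r_a1 = 70.870550, r_a2 = 180.585725
inv(α') = inv(22.452°) + 2·(-0.158-0.181)·tan α/(28+74) = 0.01862430  ⇒  α' = 21.48508°
a' = a·cos α / cos α' = 243.5250·cos 22.452°/cos 21.48508° = 241.872773
action lengths: √(r_a1²−r_b1²) = 34.720683, √(r_a2²−r_b2²) = 77.135373
base pitch p_b = π·m·cos α = 13.864018
CR = (34.720683 + 77.135373 − 241.872773·sin 21.48508°)/13.864018 = 1.678302
contact ratio ≈ 1.6783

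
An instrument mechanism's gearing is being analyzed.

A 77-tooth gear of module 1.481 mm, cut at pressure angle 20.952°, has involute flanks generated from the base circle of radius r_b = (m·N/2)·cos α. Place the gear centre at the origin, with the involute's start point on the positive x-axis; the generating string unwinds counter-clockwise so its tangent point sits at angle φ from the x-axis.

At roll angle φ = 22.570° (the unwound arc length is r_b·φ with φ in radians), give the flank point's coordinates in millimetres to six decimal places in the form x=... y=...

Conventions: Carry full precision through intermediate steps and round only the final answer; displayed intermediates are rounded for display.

class = single-mesh tooth geometry [base-circle involute, m = 1.481, 77T]
pitch radius r_p = m·N/2 = 1.481·77/2 = 57.018500
base radius r_b = r_p·cos α = 57.018500·cos 20.952° = 53.248455
roll angle φ = 22.570° = 0.39392081 rad
x = r_b·(cos φ + φ·sin φ) = 57.220939
y = r_b·(sin φ − φ·cos φ) = 1.068214

x=57.220939 y=1.068214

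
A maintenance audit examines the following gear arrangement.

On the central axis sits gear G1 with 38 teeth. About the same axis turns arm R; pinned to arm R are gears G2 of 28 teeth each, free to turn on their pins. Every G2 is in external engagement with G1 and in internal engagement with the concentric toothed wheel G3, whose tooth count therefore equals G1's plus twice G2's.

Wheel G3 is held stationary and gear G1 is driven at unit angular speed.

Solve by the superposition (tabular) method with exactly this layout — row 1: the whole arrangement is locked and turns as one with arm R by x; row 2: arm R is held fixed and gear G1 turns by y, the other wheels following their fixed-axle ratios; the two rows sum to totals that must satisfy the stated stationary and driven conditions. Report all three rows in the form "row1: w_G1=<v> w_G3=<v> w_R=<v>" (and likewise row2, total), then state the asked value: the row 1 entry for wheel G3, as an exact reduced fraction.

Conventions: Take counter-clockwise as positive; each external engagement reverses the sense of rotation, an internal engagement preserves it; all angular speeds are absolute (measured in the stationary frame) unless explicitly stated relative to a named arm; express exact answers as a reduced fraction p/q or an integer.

row1: w_G1=19/66 w_G3=19/66 w_R=19/66
row2: w_G1=47/66 w_G3=-19/66 w_R=0
total: w_G1=1 w_G3=0 w_R=19/66
asked value: 19/66

planetary set (38T centre, 28T on arm, 94T internal) — Willis relation
superposition row 1 [locked train]: every member turns x
superposition row 2 [arm held]: sun y, ring −(38/94)·y, arm 0
boundary: total ω_ring = x − (38/94)·y = 0 and total ω_sun = x + y = 1  ⇒  y = 47/66, x = 19/66
row 2 ring = −(38/94)·47/66 = -19/66
totals (row 1 + row 2): sun 19/66 + 47/66 = 1, ring 19/66 + (-19/66) = 0, arm 19/66 + 0 = 19/66
asked cell (row1, ring) = 19/66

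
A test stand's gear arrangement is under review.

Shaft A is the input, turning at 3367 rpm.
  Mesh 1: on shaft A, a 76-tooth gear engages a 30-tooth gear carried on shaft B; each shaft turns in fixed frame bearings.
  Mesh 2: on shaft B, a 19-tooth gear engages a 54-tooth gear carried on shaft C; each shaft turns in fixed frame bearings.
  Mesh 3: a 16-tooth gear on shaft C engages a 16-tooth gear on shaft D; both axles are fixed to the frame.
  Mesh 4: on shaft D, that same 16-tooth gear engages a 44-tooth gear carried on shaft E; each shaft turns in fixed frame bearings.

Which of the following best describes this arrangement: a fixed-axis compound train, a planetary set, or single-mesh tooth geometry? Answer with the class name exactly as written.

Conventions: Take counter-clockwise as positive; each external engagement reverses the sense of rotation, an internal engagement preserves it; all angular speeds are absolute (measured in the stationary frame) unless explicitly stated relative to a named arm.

topology: fixed-axis compound train — 4 meshes, A→E
classification: fixed-axis compound train

fixed-axis compound train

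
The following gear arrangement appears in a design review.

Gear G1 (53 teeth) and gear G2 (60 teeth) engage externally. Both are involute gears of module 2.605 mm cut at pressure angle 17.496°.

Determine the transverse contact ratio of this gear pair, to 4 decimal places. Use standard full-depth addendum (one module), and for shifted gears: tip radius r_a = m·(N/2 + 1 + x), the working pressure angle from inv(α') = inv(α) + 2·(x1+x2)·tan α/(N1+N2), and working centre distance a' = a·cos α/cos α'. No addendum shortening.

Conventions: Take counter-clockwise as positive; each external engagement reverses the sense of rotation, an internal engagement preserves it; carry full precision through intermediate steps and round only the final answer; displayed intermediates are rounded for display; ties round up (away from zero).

topology: single-mesh involute geometry — m = 2.605, 53T/60T pair
base radii: r_b1 = 65.838914, r_b2 = 74.534620
tip radii: r_a1 = 71.637500, r_a2 = 80.755000
no profile shift: α' = α, a' = a
action lengths: √(r_a1²−r_b1²) = 28.234177, √(r_a2²−r_b2²) = 31.079904
base pitch p_b = π·m·cos α = 7.805247
CR = (28.234177 + 31.079904 − 147.182500·sin 17.49600°)/7.805247 = 1.930144
contact ratio ≈ 1.9301

1.9301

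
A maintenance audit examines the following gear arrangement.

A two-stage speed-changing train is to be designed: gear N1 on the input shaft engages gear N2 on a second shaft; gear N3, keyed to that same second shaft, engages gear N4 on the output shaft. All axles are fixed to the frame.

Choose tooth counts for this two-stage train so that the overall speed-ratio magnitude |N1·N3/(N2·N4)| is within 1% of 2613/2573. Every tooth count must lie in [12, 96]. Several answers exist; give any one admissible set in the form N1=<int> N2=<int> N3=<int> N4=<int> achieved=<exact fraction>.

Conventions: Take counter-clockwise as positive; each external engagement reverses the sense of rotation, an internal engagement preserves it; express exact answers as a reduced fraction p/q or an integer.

class = fixed-axis compound train [2-stage, 2613/2573 wanted]
target = 2613/2573 in lowest terms: an exact hit needs N1·N3 = k·2613 and N2·N4 = k·2573 for one integer k, every count in [12, 96]; additionally prefer no 1:1 stage (N1 ≠ N2, N3 ≠ N4)
k = 1: N1·N3 = 2613 = 39·67, N2·N4 = 2573 = 31·83
achieved = 39·67/(31·83) = 2613/2573; |achieved − target| = 0 ≤ 2613/257300 ✓

N1=39 N2=31 N3=67 N4=83 achieved=2613/2573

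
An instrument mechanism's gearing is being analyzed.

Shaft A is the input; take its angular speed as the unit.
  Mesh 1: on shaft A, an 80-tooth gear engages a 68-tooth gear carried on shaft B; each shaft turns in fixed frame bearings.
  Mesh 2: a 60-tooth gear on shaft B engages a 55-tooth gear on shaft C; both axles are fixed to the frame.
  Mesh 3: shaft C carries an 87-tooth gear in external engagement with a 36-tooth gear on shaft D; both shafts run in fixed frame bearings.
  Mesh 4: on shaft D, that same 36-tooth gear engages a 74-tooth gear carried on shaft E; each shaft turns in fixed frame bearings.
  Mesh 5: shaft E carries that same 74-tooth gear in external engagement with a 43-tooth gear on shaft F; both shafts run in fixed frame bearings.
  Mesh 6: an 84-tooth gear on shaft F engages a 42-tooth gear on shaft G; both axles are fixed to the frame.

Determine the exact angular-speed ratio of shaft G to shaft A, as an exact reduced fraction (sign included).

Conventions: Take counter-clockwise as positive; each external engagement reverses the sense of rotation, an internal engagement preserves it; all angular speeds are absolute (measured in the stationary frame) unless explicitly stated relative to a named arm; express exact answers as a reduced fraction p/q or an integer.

class = fixed-axis compound train [6 meshes; 6 ratios multiply, 6 sense flips]
mesh 1 [80T→68T]: running ratio 20/17, sense −
mesh 2 [60T→55T]: running ratio 240/187, sense +
mesh 3 [87T→36T]: running ratio 580/187, sense −
mesh 4 [36T→74T]: running ratio 10440/6919, sense +
mesh 5 [74T→43T]: running ratio 20880/8041, sense −
mesh 6 [84T→42T]: running ratio 41760/8041, sense +
ω_out/ω_in = 41760/8041

41760/8041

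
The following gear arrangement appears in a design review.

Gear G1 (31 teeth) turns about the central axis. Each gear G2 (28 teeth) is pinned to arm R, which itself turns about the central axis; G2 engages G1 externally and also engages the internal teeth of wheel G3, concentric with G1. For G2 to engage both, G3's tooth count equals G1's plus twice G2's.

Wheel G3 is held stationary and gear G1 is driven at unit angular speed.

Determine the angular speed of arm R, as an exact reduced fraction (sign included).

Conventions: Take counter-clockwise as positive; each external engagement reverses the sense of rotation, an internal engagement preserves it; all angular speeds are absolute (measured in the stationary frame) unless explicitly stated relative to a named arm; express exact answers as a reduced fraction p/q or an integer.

topology: planetary set — G1 31T / G2 28T / G3 87T, arm = carrier (Willis)
ring teeth: 31 + 2·28 = 87
31(ω_sun−ω_arm) = −87(ω_ring−ω_arm),  ω_ring = 0, ω_sun = 1
31(1−ω_arm) = −87(0−ω_arm)  ⇒  118·ω_arm = 31  ⇒  ω_arm = 31/118
exact speed ratio = 31/118

31/118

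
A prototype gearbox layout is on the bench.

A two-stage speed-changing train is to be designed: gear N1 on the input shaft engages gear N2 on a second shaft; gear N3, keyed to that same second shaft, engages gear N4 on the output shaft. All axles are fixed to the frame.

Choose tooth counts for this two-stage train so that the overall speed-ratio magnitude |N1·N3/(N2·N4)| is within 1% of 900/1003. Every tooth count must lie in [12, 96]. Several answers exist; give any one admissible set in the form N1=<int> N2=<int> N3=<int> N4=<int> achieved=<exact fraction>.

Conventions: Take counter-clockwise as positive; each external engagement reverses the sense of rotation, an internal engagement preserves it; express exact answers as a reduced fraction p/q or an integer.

N1=12 N2=17 N3=75 N4=59 achieved=900/1003

design class (target 900/1003): fixed-axis compound train
target = 900/1003 in lowest terms: an exact hit needs N1·N3 = k·900 and N2·N4 = k·1003 for one integer k, every count in [12, 96]; additionally prefer no 1:1 stage (N1 ≠ N2, N3 ≠ N4)
k = 1: N1·N3 = 900 = 12·75, N2·N4 = 1003 = 17·59
achieved = 12·75/(17·59) = 900/1003; |achieved − target| = 0 ≤ 9/1003 ✓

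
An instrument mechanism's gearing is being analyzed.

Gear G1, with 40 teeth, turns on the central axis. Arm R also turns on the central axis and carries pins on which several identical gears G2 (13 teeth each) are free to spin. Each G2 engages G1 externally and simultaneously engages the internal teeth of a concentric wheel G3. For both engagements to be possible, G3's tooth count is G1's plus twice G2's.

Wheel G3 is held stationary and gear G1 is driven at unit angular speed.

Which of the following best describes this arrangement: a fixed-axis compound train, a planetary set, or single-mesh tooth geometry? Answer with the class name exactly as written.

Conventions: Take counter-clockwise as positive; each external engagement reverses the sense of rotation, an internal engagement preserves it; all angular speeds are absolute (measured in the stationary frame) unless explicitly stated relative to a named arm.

planetary set

class = planetary set [G3 = 40+2·13 = 66; Willis about the carrier]
classification: planetary set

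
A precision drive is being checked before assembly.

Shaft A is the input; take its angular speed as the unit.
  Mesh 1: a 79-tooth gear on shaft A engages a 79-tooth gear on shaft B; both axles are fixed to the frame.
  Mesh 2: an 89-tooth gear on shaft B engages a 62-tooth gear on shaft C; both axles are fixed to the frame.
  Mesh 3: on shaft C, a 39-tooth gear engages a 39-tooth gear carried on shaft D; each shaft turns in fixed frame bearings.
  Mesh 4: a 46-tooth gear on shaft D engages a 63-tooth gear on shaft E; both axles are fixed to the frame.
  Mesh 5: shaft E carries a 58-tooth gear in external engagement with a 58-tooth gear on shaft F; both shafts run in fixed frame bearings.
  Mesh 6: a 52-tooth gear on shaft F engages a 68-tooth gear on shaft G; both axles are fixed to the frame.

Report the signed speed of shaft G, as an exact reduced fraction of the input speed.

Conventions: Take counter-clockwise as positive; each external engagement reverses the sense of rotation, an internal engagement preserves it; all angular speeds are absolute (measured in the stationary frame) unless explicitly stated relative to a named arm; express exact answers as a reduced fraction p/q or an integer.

6-mesh fixed-axis compound train (all bearings frame-fixed)
mesh 1 [79T→79T]: |ω|/ω_in = 1×79/79 = 1, sense flips to −
mesh 2 [89T→62T]: |ω|/ω_in = 1×89/62 = 89/62, sense flips to +
mesh 3 [39T→39T]: |ω|/ω_in = (89/62)×39/39 = 89/62, sense flips to −
mesh 4 [46T→63T]: |ω|/ω_in = (89/62)×46/63 = 2047/1953, sense flips to +
mesh 5 [58T→58T]: |ω|/ω_in = (2047/1953)×58/58 = 2047/1953, sense flips to −
mesh 6 [52T→68T]: |ω|/ω_in = (2047/1953)×52/68 = 26611/33201, sense flips to +
signed output speed (× input speed) = 26611/33201

26611/33201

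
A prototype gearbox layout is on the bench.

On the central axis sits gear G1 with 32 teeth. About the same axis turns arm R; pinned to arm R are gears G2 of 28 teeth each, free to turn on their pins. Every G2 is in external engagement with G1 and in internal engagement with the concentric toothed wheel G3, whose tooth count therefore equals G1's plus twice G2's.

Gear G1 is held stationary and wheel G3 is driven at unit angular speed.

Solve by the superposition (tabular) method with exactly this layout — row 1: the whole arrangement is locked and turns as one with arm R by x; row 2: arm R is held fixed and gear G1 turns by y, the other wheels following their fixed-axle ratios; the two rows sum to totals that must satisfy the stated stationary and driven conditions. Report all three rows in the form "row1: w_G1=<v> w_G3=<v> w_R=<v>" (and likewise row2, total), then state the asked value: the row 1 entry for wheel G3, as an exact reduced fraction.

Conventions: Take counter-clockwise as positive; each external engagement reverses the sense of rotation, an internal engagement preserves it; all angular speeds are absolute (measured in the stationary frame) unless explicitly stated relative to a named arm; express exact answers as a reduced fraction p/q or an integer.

recognized (axles ride arm R): planetary set, 32/28/88 teeth
row 1: whole set turns with the arm by x
row 2 — arm fixed, fixed-axis ratios: sun y, ring −(32/88)·y, arm 0
boundary: total ω_sun = x + y = 0 and total ω_ring = x − (32/88)·y = 1  ⇒  y = -11/15, x = 11/15
row 2 ring = −(32/88)·(-11/15) = 4/15
totals (row 1 + row 2): sun 11/15 + (-11/15) = 0, ring 11/15 + 4/15 = 1, arm 11/15 + 0 = 11/15
asked cell (row1, ring) = 11/15

row1: w_G1=11/15 w_G3=11/15 w_R=11/15
row2: w_G1=-11/15 w_G3=4/15 w_R=0
total: w_G1=0 w_G3=1 w_R=11/15
asked value: 11/15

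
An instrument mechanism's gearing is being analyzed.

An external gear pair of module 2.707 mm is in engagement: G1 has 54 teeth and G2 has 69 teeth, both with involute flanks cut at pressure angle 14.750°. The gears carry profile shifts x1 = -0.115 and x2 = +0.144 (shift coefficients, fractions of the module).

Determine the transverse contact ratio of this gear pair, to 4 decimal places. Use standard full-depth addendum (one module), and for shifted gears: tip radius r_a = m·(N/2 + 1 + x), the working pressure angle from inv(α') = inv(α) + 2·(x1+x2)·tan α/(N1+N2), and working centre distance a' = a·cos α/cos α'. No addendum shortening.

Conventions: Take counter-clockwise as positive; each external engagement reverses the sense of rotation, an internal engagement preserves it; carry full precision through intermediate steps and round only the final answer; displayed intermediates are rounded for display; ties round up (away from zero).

topology: single-mesh involute geometry — m = 2.707, 54T/69T pair
base radii: r_b1 = 70.680421, r_b2 = 90.313871
tip radii: r_a1 = 75.484695, r_a2 = 96.488308
inv(α') = inv(14.750°) + 2·(-0.115+0.144)·tan α/(54+69) = 0.00596611  ⇒  α' = 14.85188°
a' = a·cos α / cos α' = 166.4805·cos 14.750°/cos 14.85188° = 166.558738
action lengths: √(r_a1²−r_b1²) = 26.499383, √(r_a2²−r_b2²) = 33.961718
base pitch p_b = π·m·cos α = 8.224040
CR = (26.499383 + 33.961718 − 166.558738·sin 14.85188°)/8.224040 = 2.160566
contact ratio ≈ 2.1606

2.1606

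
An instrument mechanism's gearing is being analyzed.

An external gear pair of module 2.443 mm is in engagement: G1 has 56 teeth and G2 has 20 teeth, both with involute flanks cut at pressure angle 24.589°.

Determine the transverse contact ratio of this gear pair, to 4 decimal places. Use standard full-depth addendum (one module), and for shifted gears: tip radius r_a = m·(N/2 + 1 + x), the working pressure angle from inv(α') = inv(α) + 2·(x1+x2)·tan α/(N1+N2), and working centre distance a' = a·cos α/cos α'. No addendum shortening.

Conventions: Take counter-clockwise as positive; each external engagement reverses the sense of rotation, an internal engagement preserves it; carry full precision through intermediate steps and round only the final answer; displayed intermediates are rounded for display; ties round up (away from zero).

topology: single-mesh involute geometry — m = 2.443, 56T/20T pair
base radii: r_b1 = 62.200853, r_b2 = 22.214590
tip radii: r_a1 = 70.847000, r_a2 = 26.873000
no profile shift: α' = α, a' = a
action lengths: √(r_a1²−r_b1²) = 33.916830, √(r_a2²−r_b2²) = 15.121842
base pitch p_b = π·m·cos α = 6.978919
CR = (33.916830 + 15.121842 − 92.834000·sin 24.58900°)/6.978919 = 1.491616
contact ratio ≈ 1.4916

1.4916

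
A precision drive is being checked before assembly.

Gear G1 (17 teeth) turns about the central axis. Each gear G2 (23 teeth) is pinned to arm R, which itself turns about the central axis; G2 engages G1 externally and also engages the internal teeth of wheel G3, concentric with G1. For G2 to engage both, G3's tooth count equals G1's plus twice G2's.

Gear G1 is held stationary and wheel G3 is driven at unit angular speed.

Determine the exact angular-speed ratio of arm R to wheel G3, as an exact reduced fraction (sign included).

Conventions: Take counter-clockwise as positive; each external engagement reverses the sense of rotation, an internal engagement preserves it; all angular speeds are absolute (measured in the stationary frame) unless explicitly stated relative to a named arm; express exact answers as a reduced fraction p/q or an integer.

63/80

class = planetary set [G3 = 17+2·23 = 63; Willis about the carrier]
ring teeth: 17 + 2·23 = 63
17(ω_sun−ω_arm) = −63(ω_ring−ω_arm),  ω_sun = 0, ω_ring = 1
17(0−ω_arm) = −63(1−ω_arm)  ⇒  80·ω_arm = 63  ⇒  ω_arm = 63/80
ω_out/ω_in = 63/80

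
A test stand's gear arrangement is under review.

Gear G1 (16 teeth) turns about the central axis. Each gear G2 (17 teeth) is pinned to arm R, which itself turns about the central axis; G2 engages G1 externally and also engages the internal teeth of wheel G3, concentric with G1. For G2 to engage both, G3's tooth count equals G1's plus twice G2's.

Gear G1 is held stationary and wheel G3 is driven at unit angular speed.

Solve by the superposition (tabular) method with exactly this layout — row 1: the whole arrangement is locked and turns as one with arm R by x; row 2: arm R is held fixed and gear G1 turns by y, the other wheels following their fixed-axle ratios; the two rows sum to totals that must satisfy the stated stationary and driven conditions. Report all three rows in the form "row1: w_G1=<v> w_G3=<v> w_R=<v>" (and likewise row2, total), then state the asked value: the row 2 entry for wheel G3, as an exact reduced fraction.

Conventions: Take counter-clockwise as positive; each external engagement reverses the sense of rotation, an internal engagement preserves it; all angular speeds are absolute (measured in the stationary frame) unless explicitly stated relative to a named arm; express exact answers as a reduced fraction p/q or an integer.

row1: w_G1=25/33 w_G3=25/33 w_R=25/33
row2: w_G1=-25/33 w_G3=8/33 w_R=0
total: w_G1=0 w_G3=1 w_R=25/33
asked value: 8/33

class = planetary set [G3 = 16+2·17 = 50; Willis about the carrier]
row 1: whole set turns with the arm by x
superposition row 2 [arm held]: sun y, ring −(16/50)·y, arm 0
boundary: total ω_sun = x + y = 0 and total ω_ring = x − (16/50)·y = 1  ⇒  y = -25/33, x = 25/33
row 2 ring = −(16/50)·(-25/33) = 8/33
totals (row 1 + row 2): sun 25/33 + (-25/33) = 0, ring 25/33 + 8/33 = 1, arm 25/33 + 0 = 25/33
asked cell (row2, ring) = 8/33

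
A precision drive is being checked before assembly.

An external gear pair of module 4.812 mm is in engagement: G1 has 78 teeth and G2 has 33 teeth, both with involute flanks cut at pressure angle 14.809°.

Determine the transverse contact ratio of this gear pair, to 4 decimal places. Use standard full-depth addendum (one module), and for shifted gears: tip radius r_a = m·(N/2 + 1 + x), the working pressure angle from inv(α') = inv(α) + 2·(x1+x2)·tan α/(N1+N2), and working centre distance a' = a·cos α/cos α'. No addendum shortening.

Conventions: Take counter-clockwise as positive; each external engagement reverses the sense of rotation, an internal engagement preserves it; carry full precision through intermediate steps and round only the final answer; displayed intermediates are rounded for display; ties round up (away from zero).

2.0960

class = single-mesh tooth geometry [involute pair 78T × 33T, m = 4.812]
base radii: r_b1 = 181.434279, r_b2 = 76.760657
tip radii: r_a1 = 192.480000, r_a2 = 84.210000
no profile shift: α' = α, a' = a
action lengths: √(r_a1²−r_b1²) = 64.266264, √(r_a2²−r_b2²) = 34.628394
base pitch p_b = π·m·cos α = 14.615195
CR = (64.266264 + 34.628394 − 267.066000·sin 14.80900°)/14.615195 = 2.095985
contact ratio ≈ 2.0960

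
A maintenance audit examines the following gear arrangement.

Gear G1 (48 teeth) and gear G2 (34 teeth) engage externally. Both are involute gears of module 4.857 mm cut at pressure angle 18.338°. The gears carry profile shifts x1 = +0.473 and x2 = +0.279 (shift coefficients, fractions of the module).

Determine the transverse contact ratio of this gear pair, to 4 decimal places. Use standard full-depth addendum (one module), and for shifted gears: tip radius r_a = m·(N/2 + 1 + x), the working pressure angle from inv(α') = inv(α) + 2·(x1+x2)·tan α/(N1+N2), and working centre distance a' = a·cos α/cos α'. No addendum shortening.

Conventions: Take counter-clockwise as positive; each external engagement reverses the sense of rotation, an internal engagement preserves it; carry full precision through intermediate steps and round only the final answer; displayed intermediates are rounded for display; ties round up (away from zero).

topology: single-mesh involute geometry — m = 4.857, 48T/34T pair
base radii: r_b1 = 110.648330, r_b2 = 78.375900
tip radii: r_a1 = 123.722361, r_a2 = 88.781103
inv(α') = inv(18.338°) + 2·(+0.473+0.279)·tan α/(48+34) = 0.01747519  ⇒  α' = 21.05053°
a' = a·cos α / cos α' = 199.1370·cos 18.338°/cos 21.05053° = 202.541003
action lengths: √(r_a1²−r_b1²) = 55.354943, √(r_a2²−r_b2²) = 41.704946
base pitch p_b = π·m·cos α = 14.483832
CR = (55.354943 + 41.704946 − 202.541003·sin 21.05053°)/14.483832 = 1.678351
contact ratio ≈ 1.6784

1.6784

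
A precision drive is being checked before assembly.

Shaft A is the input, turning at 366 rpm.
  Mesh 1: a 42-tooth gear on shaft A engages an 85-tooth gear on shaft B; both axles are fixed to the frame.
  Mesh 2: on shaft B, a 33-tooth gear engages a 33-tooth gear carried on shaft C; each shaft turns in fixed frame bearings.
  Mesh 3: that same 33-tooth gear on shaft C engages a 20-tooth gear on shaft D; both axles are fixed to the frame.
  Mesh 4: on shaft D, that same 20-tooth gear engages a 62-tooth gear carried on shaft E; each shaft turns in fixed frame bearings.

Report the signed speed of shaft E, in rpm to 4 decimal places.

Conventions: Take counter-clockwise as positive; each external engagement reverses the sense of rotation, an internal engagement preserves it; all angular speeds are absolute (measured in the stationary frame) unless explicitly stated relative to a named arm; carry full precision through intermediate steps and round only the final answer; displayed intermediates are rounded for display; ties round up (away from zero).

4-mesh fixed-axis compound train (all bearings frame-fixed)
mesh 1 [42T→85T]: ω = 366.0000×42/85 = 180.8471 rpm, sense flips to −
mesh 2 [33T→33T]: ω = 180.8471×33/33 = 180.8471 rpm, sense flips to +
mesh 3 [33T→20T]: ω = 180.8471×33/20 = 298.3976 rpm, sense flips to −
mesh 4 [20T→62T]: ω = 298.3976×20/62 = 96.2573 rpm, sense flips to +
signed output speed = +96.2573 rpm

+96.2573 rpm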